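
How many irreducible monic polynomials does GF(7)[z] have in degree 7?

117648

Gauss's count: N_{7}(7) = (1/7) Σ_{d|7} μ(7/d)·7^d.
Divisors of 7: 1, 7; μ(7/d) for each: -1, 1.
Σ = − 7^1 + 7^7 = 823536.
N = 823536/7 = 117648.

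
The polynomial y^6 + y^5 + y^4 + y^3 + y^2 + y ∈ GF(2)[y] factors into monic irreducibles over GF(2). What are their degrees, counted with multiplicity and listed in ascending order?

Write g(y) = y^6 + y^5 + y^4 + y^3 + y^2 + y.
Roots in GF(2): g(0) = 0 → root; g(1) = 0 → root.
Linear factors from roots: (y), (y + 1).
Complete factorization: g(y) = (y)·(y + 1)·(y^2 + y + 1)^2.
Factor degrees with multiplicity: 1 + 1 + 2 + 2 = 6.

1, 1, 2, 2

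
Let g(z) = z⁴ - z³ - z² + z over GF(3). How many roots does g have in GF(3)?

Evaluate at each of the 3 elements of GF(3):
g(0) = 0 → root; g(1) = 0 → root; g(2) = 0 → root.
Roots: {0, 1, 2}.

3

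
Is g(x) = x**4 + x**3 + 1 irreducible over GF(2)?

Check for roots in GF(2): g(0) = 1; g(1) = 1.
No roots, so no linear factors.
Monic irreducibles of degree 2 over GF(2): x**2 + x + 1.
None of them divide g (all give nonzero remainder).
No irreducible factor of degree ≤ 2 exists, so g is irreducible over GF(2).

Yes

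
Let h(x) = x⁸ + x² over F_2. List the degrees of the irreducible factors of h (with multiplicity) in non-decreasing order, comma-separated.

1, 1, 1, 1, 2, 2

Roots in F_2: h(0) = 0 → root; h(1) = 0 → root.
Linear factors from roots: (x), (x + 1).
Complete factorization: h(x) = (x)^2·(x + 1)^2·(x² + x + 1)^2.
Factor degrees with multiplicity: 1 + 1 + 1 + 1 + 2 + 2 = 8.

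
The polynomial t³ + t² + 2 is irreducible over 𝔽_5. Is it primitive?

Write f(t) = t³ + t² + 2.
|GF(5^3)^×| = 5^3 − 1 = 124. Prime factorization: 124 = 2^2·31.
f is primitive ⇔ t has order 124 in GF(5)[t]/(f), i.e. t^(124/q) ≠ 1 for each prime q | 124.
t^(62) mod f = 4.
t^(4) mod f = t² + 3t + 2.
None equal 1, so t has full order 124; f is primitive.

Yes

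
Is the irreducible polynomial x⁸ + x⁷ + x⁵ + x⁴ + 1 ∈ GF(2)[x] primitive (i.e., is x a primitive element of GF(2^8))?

Write f(x) = x⁸ + x⁷ + x⁵ + x⁴ + 1.
|GF(2^8)^×| = 2^8 − 1 = 255. Prime factorization: 255 = 3·5·17.
f is primitive ⇔ x has order 255 in GF(2)[x]/(f), i.e. x^(255/q) ≠ 1 for each prime q | 255.
x^(85) mod f = x⁷ + x⁶ + x³ + x² + 1.
x^(51) mod f = 1
x^(15) mod f = x⁵ + x⁴ + x + 1.
Since x^(51) = 1, the order of x divides 51 < 255; not primitive.

No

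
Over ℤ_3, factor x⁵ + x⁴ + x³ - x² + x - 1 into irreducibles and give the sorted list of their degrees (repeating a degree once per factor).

5

Write f(x) = x⁵ + x⁴ + x³ - x² + x - 1.
Roots in ℤ_3: f(0) = 2; f(1) = 2; f(2) = 2.
Complete factorization: f(x) = (x⁵ + x⁴ + x³ - x² + x - 1).
Factor degrees with multiplicity: 5 = 5.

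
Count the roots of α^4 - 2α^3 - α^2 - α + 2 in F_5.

Write g(α) = α^4 - 2α^3 - α^2 - α + 2.
Evaluate at each of the 5 elements of F_5:
g(0) = 2; g(1) = 4; g(2) = 1; g(3) = 2; g(4) = 0 → root.
Roots: {4}.

1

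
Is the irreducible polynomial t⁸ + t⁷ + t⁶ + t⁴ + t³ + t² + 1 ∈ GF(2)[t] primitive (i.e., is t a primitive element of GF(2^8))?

Write f(t) = t⁸ + t⁷ + t⁶ + t⁴ + t³ + t² + 1.
|GF(2^8)^×| = 2^8 − 1 = 255. Prime factorization: 255 = 3·5·17.
f is primitive ⇔ t has order 255 in GF(2)[t]/(f), i.e. t^(255/q) ≠ 1 for each prime q | 255.
t^(85) mod f = 1
t^(51) mod f = t⁶ + t³.
t^(15) mod f = t⁷ + t⁶ + t⁴ + t³ + t² + t.
Since t^(85) = 1, the order of t divides 85 < 255; not primitive.

No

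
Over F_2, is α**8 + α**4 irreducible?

No

Write f(α) = α**8 + α**4.
Check for roots in F_2: f(0) = 0 → root; f(1) = 0 → root.
f(0) = 0, so (α) divides f(α); f is reducible.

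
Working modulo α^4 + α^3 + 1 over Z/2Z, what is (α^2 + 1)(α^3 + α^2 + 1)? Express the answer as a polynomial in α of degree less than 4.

α^3 + α + 1

Multiply in Z/2Z[α]: (α^2 + 1)·(α^3 + α^2 + 1) = α^5 + α^4 + α^3 + 1.
Reduce using α^4 ≡ α^3 + 1 (mod α^4 + α^3 + 1).
Reduced: α^3 + α + 1.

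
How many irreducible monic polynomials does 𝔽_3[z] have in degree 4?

x^(3^4) − x is the product of all monic irreducibles of degree dividing 4; Möbius inversion gives N = (1/4) Σ μ(4/d)·3^d.
Divisors of 4: 1, 2, 4; μ(4/d) for each: 0, -1, 1.
Σ = − 3^2 + 3^4 = 72.
N = 72/4 = 18.

18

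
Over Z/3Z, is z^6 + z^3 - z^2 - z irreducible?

Write g(z) = z^6 + z^3 - z^2 - z.
Check for roots in Z/3Z: g(0) = 0 → root; g(1) = 0 → root; g(2) = 0 → root.
g(0) = 0, so (z) divides g(z); g is reducible.

No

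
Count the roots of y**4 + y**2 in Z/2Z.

2

Write g(y) = y**4 + y**2.
Evaluate at each of the 2 elements of Z/2Z:
g(0) = 0 → root; g(1) = 0 → root.
Roots: {0, 1}.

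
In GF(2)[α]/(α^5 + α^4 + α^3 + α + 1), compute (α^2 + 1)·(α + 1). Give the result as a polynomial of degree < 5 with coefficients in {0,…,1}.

Multiply in GF(2)[α]: (α^2 + 1)·(α + 1) = α^3 + α^2 + α + 1.
Reduced: α^3 + α^2 + α + 1.

α^3 + α^2 + α + 1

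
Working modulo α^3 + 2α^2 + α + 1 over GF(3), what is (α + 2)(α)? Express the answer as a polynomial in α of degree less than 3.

α^2 + 2α

Multiply in GF(3)[α]: (α + 2)·(α) = α^2 + 2α.
Reduced: α^2 + 2α.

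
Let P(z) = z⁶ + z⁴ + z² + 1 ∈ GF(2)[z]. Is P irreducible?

Check for roots in GF(2): P(0) = 1; P(1) = 0 → root.
P(1) = 0, so (z − 1) divides P(z); P is reducible.

No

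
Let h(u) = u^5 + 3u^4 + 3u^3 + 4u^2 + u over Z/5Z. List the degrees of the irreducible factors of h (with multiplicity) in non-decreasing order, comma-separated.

Roots in Z/5Z: h(0) = 0 → root; h(1) = 2; h(2) = 2; h(3) = 1; h(4) = 2.
Linear factors from roots: (u).
Complete factorization: h(u) = (u)·(u^4 + 3u^3 + 3u^2 + 4u + 1).
Factor degrees with multiplicity: 1 + 4 = 5.

1, 4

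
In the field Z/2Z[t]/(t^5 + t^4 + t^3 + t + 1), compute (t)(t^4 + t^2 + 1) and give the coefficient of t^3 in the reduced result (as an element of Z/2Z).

0

Multiply in Z/2Z[t]: (t)·(t^4 + t^2 + 1) = t^5 + t^3 + t.
Reduce using t^5 ≡ t^4 + t^3 + t + 1 (mod t^5 + t^4 + t^3 + t + 1).
Reduced: t^4 + 1.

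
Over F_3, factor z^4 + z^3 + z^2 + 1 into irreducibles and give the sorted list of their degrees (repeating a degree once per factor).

4

Write g(z) = z^4 + z^3 + z^2 + 1.
Roots in F_3: g(0) = 1; g(1) = 1; g(2) = 2.
Complete factorization: g(z) = (z^4 + z^3 + z^2 + 1).
Factor degrees with multiplicity: 4 = 4.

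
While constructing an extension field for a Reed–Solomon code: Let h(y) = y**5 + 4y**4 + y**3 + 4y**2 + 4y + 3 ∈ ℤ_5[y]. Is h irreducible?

No

Check for roots in ℤ_5: h(0) = 3; h(1) = 2; h(2) = 1; h(3) = 0 → root; h(4) = 0 → root.
h(3) = 0, so (y − 3) divides h(y); h is reducible.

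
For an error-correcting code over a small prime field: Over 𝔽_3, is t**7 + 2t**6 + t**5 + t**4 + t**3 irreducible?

No

Write m(t) = t**7 + 2t**6 + t**5 + t**4 + t**3.
Check for roots in 𝔽_3: m(0) = 0 → root; m(1) = 0 → root; m(2) = 0 → root.
m(0) = 0, so (t) divides m(t); m is reducible.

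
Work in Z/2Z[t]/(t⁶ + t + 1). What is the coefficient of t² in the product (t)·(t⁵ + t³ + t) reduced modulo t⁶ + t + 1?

1

Multiply in Z/2Z[t]: (t)·(t⁵ + t³ + t) = t⁶ + t⁴ + t².
Reduce using t⁶ ≡ t + 1 (mod t⁶ + t + 1).
Reduced: t⁴ + t² + t + 1.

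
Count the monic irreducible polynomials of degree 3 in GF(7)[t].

x^(7^3) − x is the product of all monic irreducibles of degree dividing 3; Möbius inversion gives N = (1/3) Σ μ(3/d)·7^d.
Divisors of 3: 1, 3; μ(3/d) for each: -1, 1.
Σ = − 7^1 + 7^3 = 336.
N = 336/3 = 112.

112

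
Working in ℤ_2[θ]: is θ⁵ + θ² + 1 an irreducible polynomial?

Yes

Write h(θ) = θ⁵ + θ² + 1.
Check for roots in ℤ_2: h(0) = 1; h(1) = 1.
No roots, so no linear factors.
Monic irreducibles of degree 2 over GF(2): θ² + θ + 1.
None of them divide h (all give nonzero remainder).
No irreducible factor of degree ≤ 2 exists, so h is irreducible over GF(2).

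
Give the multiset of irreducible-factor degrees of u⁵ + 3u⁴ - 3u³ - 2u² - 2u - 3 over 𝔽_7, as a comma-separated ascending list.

Write g(u) = u⁵ + 3u⁴ - 3u³ - 2u² - 2u - 3.
Linear factors from roots: (u - 3).
Complete factorization: g(u) = (u - 3)·(u⁴ - u³ + u² + u + 1).
Factor degrees with multiplicity: 1 + 4 = 5.

1, 4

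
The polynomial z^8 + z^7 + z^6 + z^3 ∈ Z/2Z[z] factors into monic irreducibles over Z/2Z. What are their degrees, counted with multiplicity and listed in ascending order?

Write f(z) = z^8 + z^7 + z^6 + z^3.
Roots in Z/2Z: f(0) = 0 → root; f(1) = 0 → root.
Linear factors from roots: (z), (z + 1).
Complete factorization: f(z) = (z + 1)^2·(z)^3·(z^3 + z^2 + 1).
Factor degrees with multiplicity: 1 + 1 + 1 + 1 + 1 + 3 = 8.

1, 1, 1, 1, 1, 3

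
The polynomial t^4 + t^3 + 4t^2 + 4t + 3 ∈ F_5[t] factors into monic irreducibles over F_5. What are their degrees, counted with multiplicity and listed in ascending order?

Write g(t) = t^4 + t^3 + 4t^2 + 4t + 3.
Roots in F_5: g(0) = 3; g(1) = 3; g(2) = 1; g(3) = 4; g(4) = 3.
Complete factorization: g(t) = (t^4 + t^3 + 4t^2 + 4t + 3).
Factor degrees with multiplicity: 4 = 4.

4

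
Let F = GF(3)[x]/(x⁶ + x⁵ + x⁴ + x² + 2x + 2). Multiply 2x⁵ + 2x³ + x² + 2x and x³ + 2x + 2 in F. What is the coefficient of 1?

Multiply in GF(3)[x]: (2x⁵ + 2x³ + x² + 2x)·(x³ + 2x + 2) = 2x⁸ + 2x⁵ + x.
Reduce using x⁶ ≡ 2x⁵ + 2x⁴ + 2x² + x + 1 (mod x⁶ + x⁵ + x⁴ + x² + 2x + 2).
Reduced: x⁵ + x⁴ + x³ + 2x.

0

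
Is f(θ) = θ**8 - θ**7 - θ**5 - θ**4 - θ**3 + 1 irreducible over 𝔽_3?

Yes

Check for roots in 𝔽_3: f(0) = 1; f(1) = 1; f(2) = 1.
No roots, so no linear factors.
Monic irreducibles of degree 2 over GF(3): θ**2 + 1, θ**2 + θ - 1, θ**2 - θ - 1.
None of them divide f (all give nonzero remainder).
Degree-3 irreducible divisors: test the 8 monic irreducibles of degree 3 over GF(3).
None of them divide f (all give nonzero remainder).
Degree-4 irreducible divisors: test the 18 monic irreducibles of degree 4 over GF(3).
None of them divide f (all give nonzero remainder).
No irreducible factor of degree ≤ 4 exists, so f is irreducible over GF(3).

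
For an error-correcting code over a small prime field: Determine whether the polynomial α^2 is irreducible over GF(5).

No

Write m(α) = α^2.
Check for roots in GF(5): m(0) = 0 → root; m(1) = 1; m(2) = 4; m(3) = 4; m(4) = 1.
m(0) = 0, so (α) divides m(α); m is reducible.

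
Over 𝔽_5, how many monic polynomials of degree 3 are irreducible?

40

x^(5^3) − x is the product of all monic irreducibles of degree dividing 3; Möbius inversion gives N = (1/3) Σ μ(3/d)·5^d.
Divisors of 3: 1, 3; μ(3/d) for each: -1, 1.
Σ = − 5^1 + 5^3 = 120.
N = 120/3 = 40.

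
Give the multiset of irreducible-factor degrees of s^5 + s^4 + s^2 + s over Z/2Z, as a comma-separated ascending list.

1, 1, 1, 2

Write f(s) = s^5 + s^4 + s^2 + s.
Roots in Z/2Z: f(0) = 0 → root; f(1) = 0 → root.
Linear factors from roots: (s), (s + 1).
Complete factorization: f(s) = (s)·(s + 1)^2·(s^2 + s + 1).
Factor degrees with multiplicity: 1 + 1 + 1 + 2 = 5.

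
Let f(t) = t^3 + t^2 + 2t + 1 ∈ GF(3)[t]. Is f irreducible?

Check for roots in GF(3): f(0) = 1; f(1) = 2; f(2) = 2.
No roots. A degree-3 polynomial over a field with no linear factor is irreducible.

Yes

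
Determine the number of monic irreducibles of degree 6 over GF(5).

2580

The number of monic irreducibles of degree 6 over GF(5) is (1/6)·Σ_{d∣6} μ(6/d) 5^d.
Divisors of 6: 1, 2, 3, 6; μ(6/d) for each: 1, -1, -1, 1.
Σ = 5^1 − 5^2 − 5^3 + 5^6 = 15480.
N = 15480/6 = 2580.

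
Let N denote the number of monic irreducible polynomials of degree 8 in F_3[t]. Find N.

Gauss's count: N_{3}(8) = (1/8) Σ_{d|8} μ(8/d)·3^d.
Divisors of 8: 1, 2, 4, 8; μ(8/d) for each: 0, 0, -1, 1.
Σ = − 3^4 + 3^8 = 6480.
N = 6480/8 = 810.

810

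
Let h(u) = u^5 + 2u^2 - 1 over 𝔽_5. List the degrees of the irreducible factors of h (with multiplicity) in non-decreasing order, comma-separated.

Roots in 𝔽_5: h(0) = 4; h(1) = 2; h(2) = 4; h(3) = 0 → root; h(4) = 0 → root.
Linear factors from roots: (u + 2), (u + 1).
Complete factorization: h(u) = (u + 1)·(u + 2)·(u^3 + 2u^2 + 2u + 2).
Factor degrees with multiplicity: 1 + 1 + 3 = 5.

1, 1, 3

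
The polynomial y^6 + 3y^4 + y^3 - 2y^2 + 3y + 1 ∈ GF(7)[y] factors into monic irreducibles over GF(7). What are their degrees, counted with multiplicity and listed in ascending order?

1, 1, 1, 3

Write g(y) = y^6 + 3y^4 + y^3 - 2y^2 + 3y + 1.
Linear factors from roots: (y - 1), (y - 2), (y + 2).
Complete factorization: g(y) = (y + 2)·(y - 2)·(y - 1)·(y^3 + y^2 + y + 2).
Factor degrees with multiplicity: 1 + 1 + 1 + 3 = 6.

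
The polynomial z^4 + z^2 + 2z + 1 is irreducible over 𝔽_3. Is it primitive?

No

Write f(z) = z^4 + z^2 + 2z + 1.
|GF(3^4)^×| = 3^4 − 1 = 80. Prime factorization: 80 = 2^4·5.
f is primitive ⇔ z has order 80 in GF(3)[z]/(f), i.e. z^(80/q) ≠ 1 for each prime q | 80.
z^(40) mod f = 1
z^(16) mod f = 2z^3 + 2.
Since z^(40) = 1, the order of z divides 40 < 80; not primitive.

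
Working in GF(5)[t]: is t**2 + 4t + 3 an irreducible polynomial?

No

Write P(t) = t**2 + 4t + 3.
Check for roots in GF(5): P(0) = 3; P(1) = 3; P(2) = 0 → root; P(3) = 4; P(4) = 0 → root.
P(2) = 0, so (t − 2) divides P(t); P is reducible.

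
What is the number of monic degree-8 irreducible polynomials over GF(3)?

810

By the necklace-counting formula, N_3(8) = (1/8) Σ_{d|8} μ(8/d)·3^d.
Divisors of 8: 1, 2, 4, 8; μ(8/d) for each: 0, 0, -1, 1.
Σ = − 3^4 + 3^8 = 6480.
N = 6480/8 = 810.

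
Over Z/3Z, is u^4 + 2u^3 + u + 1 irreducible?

Write f(u) = u^4 + 2u^3 + u + 1.
Check for roots in Z/3Z: f(0) = 1; f(1) = 2; f(2) = 2.
No roots, so no linear factors.
Monic irreducibles of degree 2 over GF(3): u^2 + 1, u^2 + u + 2, u^2 + 2u + 2.
None of them divide f (all give nonzero remainder).
No irreducible factor of degree ≤ 2 exists, so f is irreducible over GF(3).

Yes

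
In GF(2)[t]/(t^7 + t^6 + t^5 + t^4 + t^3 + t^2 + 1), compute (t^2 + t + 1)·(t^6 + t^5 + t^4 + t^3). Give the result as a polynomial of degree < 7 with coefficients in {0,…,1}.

Multiply in GF(2)[t]: (t^2 + t + 1)·(t^6 + t^5 + t^4 + t^3) = t^8 + t^6 + t^5 + t^3.
Reduce using t^7 ≡ t^6 + t^5 + t^4 + t^3 + t^2 + 1 (mod t^7 + t^6 + t^5 + t^4 + t^3 + t^2 + 1).
Reduced: t^6 + t^5 + t^3 + t^2 + t + 1.

t^6 + t^5 + t^3 + t^2 + t + 1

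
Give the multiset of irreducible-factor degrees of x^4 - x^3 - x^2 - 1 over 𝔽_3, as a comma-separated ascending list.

1, 3

Write f(x) = x^4 - x^3 - x^2 - 1.
Roots in 𝔽_3: f(0) = 2; f(1) = 1; f(2) = 0 → root.
Linear factors from roots: (x + 1).
Complete factorization: f(x) = (x + 1)·(x^3 + x^2 + x - 1).
Factor degrees with multiplicity: 1 + 3 = 4.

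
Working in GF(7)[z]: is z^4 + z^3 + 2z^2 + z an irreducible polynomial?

No

Write g(z) = z^4 + z^3 + 2z^2 + z.
Check for roots in GF(7): g(0) = 0 → root; g(1) = 5; g(2) = 6; g(3) = 3; g(4) = 6; g(5) = 0 → root; g(6) = 1.
g(0) = 0, so (z) divides g(z); g is reducible.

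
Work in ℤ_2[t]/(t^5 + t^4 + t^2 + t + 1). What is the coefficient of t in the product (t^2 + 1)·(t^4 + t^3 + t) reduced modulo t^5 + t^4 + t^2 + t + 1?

Multiply in ℤ_2[t]: (t^2 + 1)·(t^4 + t^3 + t) = t^6 + t^5 + t^4 + t.
Reduce using t^5 ≡ t^4 + t^2 + t + 1 (mod t^5 + t^4 + t^2 + t + 1).
Reduced: t^4 + t^3 + t^2.

0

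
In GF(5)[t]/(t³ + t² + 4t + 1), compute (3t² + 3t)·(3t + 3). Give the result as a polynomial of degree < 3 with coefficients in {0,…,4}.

4t^2 + 3t + 1

Multiply in GF(5)[t]: (3t² + 3t)·(3t + 3) = 4t³ + 3t² + 4t.
Reduce using t³ ≡ 4t² + t + 4 (mod t³ + t² + 4t + 1).
Reduced: 4t² + 3t + 1.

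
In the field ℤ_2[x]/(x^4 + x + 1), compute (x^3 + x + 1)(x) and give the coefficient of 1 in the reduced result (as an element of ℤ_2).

1

Multiply in ℤ_2[x]: (x^3 + x + 1)·(x) = x^4 + x^2 + x.
Reduce using x^4 ≡ x + 1 (mod x^4 + x + 1).
Reduced: x^2 + 1.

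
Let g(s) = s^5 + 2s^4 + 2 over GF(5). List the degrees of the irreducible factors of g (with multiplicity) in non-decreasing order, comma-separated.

1, 2, 2

Roots in GF(5): g(0) = 2; g(1) = 0 → root; g(2) = 1; g(3) = 2; g(4) = 3.
Linear factors from roots: (s - 1).
Complete factorization: g(s) = (s - 1)·(s^2 + s + 2)·(s^2 + 2s - 1).
Factor degrees with multiplicity: 1 + 2 + 2 = 5.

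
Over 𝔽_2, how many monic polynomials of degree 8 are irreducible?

x^(2^8) − x is the product of all monic irreducibles of degree dividing 8; Möbius inversion gives N = (1/8) Σ μ(8/d)·2^d.
Divisors of 8: 1, 2, 4, 8; μ(8/d) for each: 0, 0, -1, 1.
Σ = − 2^4 + 2^8 = 240.
N = 240/8 = 30.

30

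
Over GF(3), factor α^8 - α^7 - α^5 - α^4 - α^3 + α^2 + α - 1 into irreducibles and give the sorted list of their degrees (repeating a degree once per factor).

Write g(α) = α^8 - α^7 - α^5 - α^4 - α^3 + α^2 + α - 1.
Roots in GF(3): g(0) = 2; g(1) = 1; g(2) = 2.
Complete factorization: g(α) = (α^8 - α^7 - α^5 - α^4 - α^3 + α^2 + α - 1).
Factor degrees with multiplicity: 8 = 8.

8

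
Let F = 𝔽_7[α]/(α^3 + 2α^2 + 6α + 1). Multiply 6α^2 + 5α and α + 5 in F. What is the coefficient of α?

Multiply in 𝔽_7[α]: (6α^2 + 5α)·(α + 5) = 6α^3 + 4α.
Reduce using α^3 ≡ 5α^2 + α + 6 (mod α^3 + 2α^2 + 6α + 1).
Reduced: 2α^2 + 3α + 1.

3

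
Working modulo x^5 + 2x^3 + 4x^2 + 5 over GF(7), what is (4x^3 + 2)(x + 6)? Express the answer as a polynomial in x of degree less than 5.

Multiply in GF(7)[x]: (4x^3 + 2)·(x + 6) = 4x^4 + 3x^3 + 2x + 5.
Reduced: 4x^4 + 3x^3 + 2x + 5.

4x^4 + 3x^3 + 2x + 5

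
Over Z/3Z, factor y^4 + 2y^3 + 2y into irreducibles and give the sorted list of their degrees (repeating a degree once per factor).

1, 1, 2

Write h(y) = y^4 + 2y^3 + 2y.
Roots in Z/3Z: h(0) = 0 → root; h(1) = 2; h(2) = 0 → root.
Linear factors from roots: (y), (y + 1).
Complete factorization: h(y) = (y)·(y + 1)·(y^2 + y + 2).
Factor degrees with multiplicity: 1 + 1 + 2 = 4.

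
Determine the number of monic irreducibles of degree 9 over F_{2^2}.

29120

The number of monic irreducibles of degree 9 over GF(4) is (1/9)·Σ_{d∣9} μ(9/d) 4^d.
Divisors of 9: 1, 3, 9; μ(9/d) for each: 0, -1, 1.
Σ = − 4^3 + 4^9 = 262080.
N = 262080/9 = 29120.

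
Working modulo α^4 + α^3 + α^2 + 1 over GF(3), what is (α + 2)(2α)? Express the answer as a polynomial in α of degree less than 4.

2α^2 + α

Multiply in GF(3)[α]: (α + 2)·(2α) = 2α^2 + α.
Reduced: 2α^2 + α.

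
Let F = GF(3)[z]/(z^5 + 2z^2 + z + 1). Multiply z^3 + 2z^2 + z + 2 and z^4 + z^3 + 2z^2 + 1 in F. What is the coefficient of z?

Multiply in GF(3)[z]: (z^3 + 2z^2 + z + 2)·(z^4 + z^3 + 2z^2 + 1) = z^7 + 2z^5 + z^4 + 2z^3 + z + 2.
Reduce using z^5 ≡ z^2 + 2z + 2 (mod z^5 + 2z^2 + z + 1).
Reduced: 2z^4 + z^3 + z^2 + 2z.

2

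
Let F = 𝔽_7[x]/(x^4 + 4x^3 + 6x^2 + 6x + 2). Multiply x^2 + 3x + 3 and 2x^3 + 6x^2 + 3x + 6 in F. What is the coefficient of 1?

Multiply in 𝔽_7[x]: (x^2 + 3x + 3)·(2x^3 + 6x^2 + 3x + 6) = 2x^5 + 5x^4 + 6x^3 + 5x^2 + 6x + 4.
Reduce using x^4 ≡ 3x^3 + x^2 + x + 5 (mod x^4 + 4x^3 + 6x^2 + 6x + 2).
Reduced: 6x^3 + 4x^2 + 6x + 3.

3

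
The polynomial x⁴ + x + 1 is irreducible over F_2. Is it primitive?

Yes

Write f(x) = x⁴ + x + 1.
|GF(2^4)^×| = 2^4 − 1 = 15. Prime factorization: 15 = 3·5.
f is primitive ⇔ x has order 15 in GF(2)[x]/(f), i.e. x^(15/q) ≠ 1 for each prime q | 15.
x^(5) mod f = x² + x.
x^(3) mod f = x³.
None equal 1, so x has full order 15; f is primitive.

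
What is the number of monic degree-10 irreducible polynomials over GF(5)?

The number of monic irreducibles of degree 10 over GF(5) is (1/10)·Σ_{d∣10} μ(10/d) 5^d.
Divisors of 10: 1, 2, 5, 10; μ(10/d) for each: 1, -1, -1, 1.
Σ = 5^1 − 5^2 − 5^5 + 5^10 = 9762480.
N = 9762480/10 = 976248.

976248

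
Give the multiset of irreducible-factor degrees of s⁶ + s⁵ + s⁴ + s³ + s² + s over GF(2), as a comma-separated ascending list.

Write h(s) = s⁶ + s⁵ + s⁴ + s³ + s² + s.
Roots in GF(2): h(0) = 0 → root; h(1) = 0 → root.
Linear factors from roots: (s), (s + 1).
Complete factorization: h(s) = (s)·(s + 1)·(s² + s + 1)^2.
Factor degrees with multiplicity: 1 + 1 + 2 + 2 = 6.

1, 1, 2, 2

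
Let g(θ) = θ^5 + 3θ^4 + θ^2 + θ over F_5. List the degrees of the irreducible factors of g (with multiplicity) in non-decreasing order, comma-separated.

1, 2, 2

Roots in F_5: g(0) = 0 → root; g(1) = 1; g(2) = 1; g(3) = 3; g(4) = 2.
Linear factors from roots: (θ).
Complete factorization: g(θ) = (θ)·(θ^2 + 2)·(θ^2 + 3θ + 3).
Factor degrees with multiplicity: 1 + 2 + 2 = 5.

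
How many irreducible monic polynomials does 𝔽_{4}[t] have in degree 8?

x^(4^8) − x is the product of all monic irreducibles of degree dividing 8; Möbius inversion gives N = (1/8) Σ μ(8/d)·4^d.
Divisors of 8: 1, 2, 4, 8; μ(8/d) for each: 0, 0, -1, 1.
Σ = − 4^4 + 4^8 = 65280.
N = 65280/8 = 8160.

8160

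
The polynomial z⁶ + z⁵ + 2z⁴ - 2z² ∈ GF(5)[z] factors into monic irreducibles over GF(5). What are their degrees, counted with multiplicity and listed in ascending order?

1, 1, 1, 1, 1, 1

Write h(z) = z⁶ + z⁵ + 2z⁴ - 2z².
Roots in GF(5): h(0) = 0 → root; h(1) = 2; h(2) = 0 → root; h(3) = 1; h(4) = 0 → root.
Linear factors from roots: (z), (z - 2), (z + 1).
Complete factorization: h(z) = (z - 2)·(z)^2·(z + 1)^3.
Factor degrees with multiplicity: 1 + 1 + 1 + 1 + 1 + 1 = 6.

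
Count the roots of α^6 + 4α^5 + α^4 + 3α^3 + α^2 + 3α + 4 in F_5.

1

Write P(α) = α^6 + 4α^5 + α^4 + 3α^3 + α^2 + 3α + 4.
Evaluate at each of the 5 elements of F_5:
P(0) = 4; P(1) = 2; P(2) = 1; P(3) = 0 → root; P(4) = 2.
Roots: {3}.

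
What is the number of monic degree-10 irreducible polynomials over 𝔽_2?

99

By the necklace-counting formula, N_2(10) = (1/10) Σ_{d|10} μ(10/d)·2^d.
Divisors of 10: 1, 2, 5, 10; μ(10/d) for each: 1, -1, -1, 1.
Σ = 2^1 − 2^2 − 2^5 + 2^10 = 990.
N = 990/10 = 99.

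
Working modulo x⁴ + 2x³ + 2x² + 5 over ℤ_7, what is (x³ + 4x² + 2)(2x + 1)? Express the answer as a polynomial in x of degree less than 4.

5x^3 + 4x + 6

Multiply in ℤ_7[x]: (x³ + 4x² + 2)·(2x + 1) = 2x⁴ + 2x³ + 4x² + 4x + 2.
Reduce using x⁴ ≡ 5x³ + 5x² + 2 (mod x⁴ + 2x³ + 2x² + 5).
Reduced: 5x³ + 4x + 6.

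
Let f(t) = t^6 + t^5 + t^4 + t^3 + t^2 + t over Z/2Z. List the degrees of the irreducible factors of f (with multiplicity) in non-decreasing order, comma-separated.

Roots in Z/2Z: f(0) = 0 → root; f(1) = 0 → root.
Linear factors from roots: (t), (t + 1).
Complete factorization: f(t) = (t)·(t + 1)·(t^2 + t + 1)^2.
Factor degrees with multiplicity: 1 + 1 + 2 + 2 = 6.

1, 1, 2, 2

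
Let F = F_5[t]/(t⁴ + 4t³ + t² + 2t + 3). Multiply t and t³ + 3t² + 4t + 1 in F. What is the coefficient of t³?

Multiply in F_5[t]: (t)·(t³ + 3t² + 4t + 1) = t⁴ + 3t³ + 4t² + t.
Reduce using t⁴ ≡ t³ + 4t² + 3t + 2 (mod t⁴ + 4t³ + t² + 2t + 3).
Reduced: 4t³ + 3t² + 4t + 2.

4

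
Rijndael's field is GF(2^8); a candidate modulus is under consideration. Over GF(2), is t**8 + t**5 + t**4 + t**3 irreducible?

No

Write P(t) = t**8 + t**5 + t**4 + t**3.
Check for roots in GF(2): P(0) = 0 → root; P(1) = 0 → root.
P(0) = 0, so (t) divides P(t); P is reducible.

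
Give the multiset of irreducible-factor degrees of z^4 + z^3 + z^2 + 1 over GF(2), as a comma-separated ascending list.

Write h(z) = z^4 + z^3 + z^2 + 1.
Roots in GF(2): h(0) = 1; h(1) = 0 → root.
Linear factors from roots: (z + 1).
Complete factorization: h(z) = (z + 1)·(z^3 + z + 1).
Factor degrees with multiplicity: 1 + 3 = 4.

1, 3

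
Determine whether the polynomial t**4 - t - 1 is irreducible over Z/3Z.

Write m(t) = t**4 - t - 1.
Check for roots in Z/3Z: m(0) = 2; m(1) = 2; m(2) = 1.
No roots, so no linear factors.
Monic irreducibles of degree 2 over GF(3): t**2 + 1, t**2 + t - 1, t**2 - t - 1.
None of them divide m (all give nonzero remainder).
No irreducible factor of degree ≤ 2 exists, so m is irreducible over GF(3).

Yes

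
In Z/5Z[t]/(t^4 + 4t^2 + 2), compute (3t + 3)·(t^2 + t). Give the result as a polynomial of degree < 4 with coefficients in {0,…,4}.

Multiply in Z/5Z[t]: (3t + 3)·(t^2 + t) = 3t^3 + t^2 + 3t.
Reduced: 3t^3 + t^2 + 3t.

3t^3 + t^2 + 3t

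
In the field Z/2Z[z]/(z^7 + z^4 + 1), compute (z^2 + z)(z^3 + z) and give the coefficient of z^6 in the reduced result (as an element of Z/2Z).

0

Multiply in Z/2Z[z]: (z^2 + z)·(z^3 + z) = z^5 + z^4 + z^3 + z^2.
Reduced: z^5 + z^4 + z^3 + z^2.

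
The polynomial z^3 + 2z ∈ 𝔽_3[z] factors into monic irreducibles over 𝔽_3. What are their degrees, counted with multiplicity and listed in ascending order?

1, 1, 1

Write g(z) = z^3 + 2z.
Roots in 𝔽_3: g(0) = 0 → root; g(1) = 0 → root; g(2) = 0 → root.
Linear factors from roots: (z), (z + 2), (z + 1).
Complete factorization: g(z) = (z)·(z + 1)·(z + 2).
Factor degrees with multiplicity: 1 + 1 + 1 = 3.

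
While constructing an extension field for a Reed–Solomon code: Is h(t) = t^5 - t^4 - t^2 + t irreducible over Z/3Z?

No

Check for roots in Z/3Z: h(0) = 0 → root; h(1) = 0 → root; h(2) = 2.
h(0) = 0, so (t) divides h(t); h is reducible.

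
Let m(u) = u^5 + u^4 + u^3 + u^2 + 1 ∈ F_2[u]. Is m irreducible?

Yes

Check for roots in F_2: m(0) = 1; m(1) = 1.
No roots, so no linear factors.
Monic irreducibles of degree 2 over GF(2): u^2 + u + 1.
None of them divide m (all give nonzero remainder).
No irreducible factor of degree ≤ 2 exists, so m is irreducible over GF(2).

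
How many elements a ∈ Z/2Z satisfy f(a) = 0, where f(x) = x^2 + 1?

Evaluate at each of the 2 elements of Z/2Z:
f(0) = 1; f(1) = 0 → root.
Roots: {1}.

1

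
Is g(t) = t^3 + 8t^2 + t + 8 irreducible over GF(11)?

No

Check each element of GF(11) for a root: g(0)=8, g(1)=7, g(2)=6, g(3)=0, g(4)=6, g(5)=8, g(6)=1, g(7)=2, g(8)=6, g(9)=8, g(10)=3.
g(3) = 0, so (t − 3) divides g(t); g is reducible.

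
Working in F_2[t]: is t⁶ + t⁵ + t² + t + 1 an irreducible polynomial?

Yes

Write g(t) = t⁶ + t⁵ + t² + t + 1.
Check for roots in F_2: g(0) = 1; g(1) = 1.
No roots, so no linear factors.
Monic irreducibles of degree 2 over GF(2): t² + t + 1.
None of them divide g (all give nonzero remainder).
Monic irreducibles of degree 3 over GF(2): t³ + t + 1, t³ + t² + 1.
None of them divide g (all give nonzero remainder).
No irreducible factor of degree ≤ 3 exists, so g is irreducible over GF(2).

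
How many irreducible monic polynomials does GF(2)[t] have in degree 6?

Gauss's count: N_{2}(6) = (1/6) Σ_{d|6} μ(6/d)·2^d.
Divisors of 6: 1, 2, 3, 6; μ(6/d) for each: 1, -1, -1, 1.
Σ = 2^1 − 2^2 − 2^3 + 2^6 = 54.
N = 54/6 = 9.

9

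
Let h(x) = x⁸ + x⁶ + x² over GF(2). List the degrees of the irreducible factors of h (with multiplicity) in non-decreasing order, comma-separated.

Roots in GF(2): h(0) = 0 → root; h(1) = 1.
Linear factors from roots: (x).
Complete factorization: h(x) = (x)^2·(x³ + x² + 1)^2.
Factor degrees with multiplicity: 1 + 1 + 3 + 3 = 8.

1, 1, 3, 3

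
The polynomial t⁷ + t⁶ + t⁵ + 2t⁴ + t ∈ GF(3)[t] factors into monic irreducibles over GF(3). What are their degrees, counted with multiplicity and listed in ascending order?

Write g(t) = t⁷ + t⁶ + t⁵ + 2t⁴ + t.
Roots in GF(3): g(0) = 0 → root; g(1) = 0 → root; g(2) = 0 → root.
Linear factors from roots: (t), (t + 2), (t + 1).
Complete factorization: g(t) = (t)·(t + 1)·(t + 2)^2·(t³ + 2t² + t + 1).
Factor degrees with multiplicity: 1 + 1 + 1 + 1 + 3 = 7.

1, 1, 1, 1, 3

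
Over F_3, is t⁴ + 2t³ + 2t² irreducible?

Write P(t) = t⁴ + 2t³ + 2t².
Check for roots in F_3: P(0) = 0 → root; P(1) = 2; P(2) = 1.
P(0) = 0, so (t) divides P(t); P is reducible.

No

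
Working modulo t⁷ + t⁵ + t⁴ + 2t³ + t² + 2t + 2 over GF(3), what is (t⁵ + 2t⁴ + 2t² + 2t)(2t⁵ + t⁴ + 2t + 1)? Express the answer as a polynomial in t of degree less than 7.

Multiply in GF(3)[t]: (t⁵ + 2t⁴ + 2t² + 2t)·(2t⁵ + t⁴ + 2t + 1) = 2t¹⁰ + 2t⁹ + 2t⁸ + t⁷ + 2t⁶ + t⁵ + 2t⁴ + t³ + 2t.
Reduce using t⁷ ≡ 2t⁵ + 2t⁴ + t³ + 2t² + t + 1 (mod t⁷ + t⁵ + t⁴ + 2t³ + t² + 2t + 2).
Reduced: 2t⁶ + t⁵ + 2t⁴ + 2t³ + 2t² + 2t.

2t^6 + t^5 + 2t^4 + 2t^3 + 2t^2 + 2t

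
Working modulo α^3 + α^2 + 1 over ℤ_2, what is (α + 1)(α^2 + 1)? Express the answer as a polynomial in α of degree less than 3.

α

Multiply in ℤ_2[α]: (α + 1)·(α^2 + 1) = α^3 + α^2 + α + 1.
Reduce using α^3 ≡ α^2 + 1 (mod α^3 + α^2 + 1).
Reduced: α.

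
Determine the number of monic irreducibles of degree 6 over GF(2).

9

x^(2^6) − x is the product of all monic irreducibles of degree dividing 6; Möbius inversion gives N = (1/6) Σ μ(6/d)·2^d.
Divisors of 6: 1, 2, 3, 6; μ(6/d) for each: 1, -1, -1, 1.
Σ = 2^1 − 2^2 − 2^3 + 2^6 = 54.
N = 54/6 = 9.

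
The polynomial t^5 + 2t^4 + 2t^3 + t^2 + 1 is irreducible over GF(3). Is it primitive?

Write f(t) = t^5 + 2t^4 + 2t^3 + t^2 + 1.
|GF(3^5)^×| = 3^5 − 1 = 242. Prime factorization: 242 = 2·11^2.
f is primitive ⇔ t has order 242 in GF(3)[t]/(f), i.e. t^(242/q) ≠ 1 for each prime q | 242.
t^(121) mod f = 2.
t^(22) mod f = t^4 + t^3 + t^2 + 1.
None equal 1, so t has full order 242; f is primitive.

Yes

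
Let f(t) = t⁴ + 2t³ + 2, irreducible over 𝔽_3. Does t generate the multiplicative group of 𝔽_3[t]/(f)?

Yes

|GF(3^4)^×| = 3^4 − 1 = 80. Prime factorization: 80 = 2^4·5.
f is primitive ⇔ t has order 80 in GF(3)[t]/(f), i.e. t^(80/q) ≠ 1 for each prime q | 80.
t^(40) mod f = 2.
t^(16) mod f = 2t² + t + 2.
None equal 1, so t has full order 80; f is primitive.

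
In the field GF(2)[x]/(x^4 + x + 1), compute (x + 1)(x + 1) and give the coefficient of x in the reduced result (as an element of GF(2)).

0

Multiply in GF(2)[x]: (x + 1)·(x + 1) = x^2 + 1.
Reduced: x^2 + 1.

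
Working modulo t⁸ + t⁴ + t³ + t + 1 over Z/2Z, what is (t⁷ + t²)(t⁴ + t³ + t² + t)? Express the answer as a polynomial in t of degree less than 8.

Multiply in Z/2Z[t]: (t⁷ + t²)·(t⁴ + t³ + t² + t) = t¹¹ + t¹⁰ + t⁹ + t⁸ + t⁶ + t⁵ + t⁴ + t³.
Reduce using t⁸ ≡ t⁴ + t³ + t + 1 (mod t⁸ + t⁴ + t³ + t + 1).
Reduced: t⁷ + t⁶ + t⁵ + 1.

t^7 + t^6 + t^5 + 1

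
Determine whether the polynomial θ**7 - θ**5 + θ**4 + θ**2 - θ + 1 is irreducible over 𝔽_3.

Write P(θ) = θ**7 - θ**5 + θ**4 + θ**2 - θ + 1.
Check for roots in 𝔽_3: P(0) = 1; P(1) = 2; P(2) = 1.
No roots, so no linear factors.
Monic irreducibles of degree 2 over GF(3): θ**2 + 1, θ**2 + θ - 1, θ**2 - θ - 1.
None of them divide P (all give nonzero remainder).
Degree-3 irreducible divisors: test the 8 monic irreducibles of degree 3 over GF(3).
None of them divide P (all give nonzero remainder).
No irreducible factor of degree ≤ 3 exists, so P is irreducible over GF(3).

Yes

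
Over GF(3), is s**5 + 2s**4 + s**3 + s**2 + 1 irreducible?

No

Write f(s) = s**5 + 2s**4 + s**3 + s**2 + 1.
Check for roots in GF(3): f(0) = 1; f(1) = 0 → root; f(2) = 2.
f(1) = 0, so (s − 1) divides f(s); f is reducible.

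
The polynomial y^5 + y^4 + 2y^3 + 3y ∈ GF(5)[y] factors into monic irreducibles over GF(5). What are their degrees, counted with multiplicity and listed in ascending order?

Write f(y) = y^5 + y^4 + 2y^3 + 3y.
Roots in GF(5): f(0) = 0 → root; f(1) = 2; f(2) = 0 → root; f(3) = 2; f(4) = 0 → root.
Linear factors from roots: (y), (y + 3), (y + 1).
Complete factorization: f(y) = (y)·(y + 3)·(y + 1)^3.
Factor degrees with multiplicity: 1 + 1 + 1 + 1 + 1 = 5.

1, 1, 1, 1, 1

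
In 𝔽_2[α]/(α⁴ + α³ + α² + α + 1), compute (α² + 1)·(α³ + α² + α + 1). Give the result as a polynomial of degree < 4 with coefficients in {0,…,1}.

α^3 + α^2 + 1

Multiply in 𝔽_2[α]: (α² + 1)·(α³ + α² + α + 1) = α⁵ + α⁴ + α + 1.
Reduce using α⁴ ≡ α³ + α² + α + 1 (mod α⁴ + α³ + α² + α + 1).
Reduced: α³ + α² + 1.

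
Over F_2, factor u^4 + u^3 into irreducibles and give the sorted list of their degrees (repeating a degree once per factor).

Write g(u) = u^4 + u^3.
Roots in F_2: g(0) = 0 → root; g(1) = 0 → root.
Linear factors from roots: (u), (u + 1).
Complete factorization: g(u) = (u + 1)·(u)^3.
Factor degrees with multiplicity: 1 + 1 + 1 + 1 = 4.

1, 1, 1, 1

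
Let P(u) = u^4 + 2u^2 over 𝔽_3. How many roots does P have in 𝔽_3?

Evaluate at each of the 3 elements of 𝔽_3:
P(0) = 0 → root; P(1) = 0 → root; P(2) = 0 → root.
Roots: {0, 1, 2}.

3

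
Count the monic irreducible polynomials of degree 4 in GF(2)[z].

3

x^(2^4) − x is the product of all monic irreducibles of degree dividing 4; Möbius inversion gives N = (1/4) Σ μ(4/d)·2^d.
Divisors of 4: 1, 2, 4; μ(4/d) for each: 0, -1, 1.
Σ = − 2^2 + 2^4 = 12.
N = 12/4 = 3.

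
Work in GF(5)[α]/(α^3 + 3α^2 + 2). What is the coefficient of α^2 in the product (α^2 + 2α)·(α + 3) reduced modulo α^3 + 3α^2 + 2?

Multiply in GF(5)[α]: (α^2 + 2α)·(α + 3) = α^3 + α.
Reduce using α^3 ≡ 2α^2 + 3 (mod α^3 + 3α^2 + 2).
Reduced: 2α^2 + α + 3.

2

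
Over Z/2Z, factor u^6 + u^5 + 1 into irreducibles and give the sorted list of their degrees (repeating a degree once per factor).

6

Write h(u) = u^6 + u^5 + 1.
Roots in Z/2Z: h(0) = 1; h(1) = 1.
Complete factorization: h(u) = (u^6 + u^5 + 1).
Factor degrees with multiplicity: 6 = 6.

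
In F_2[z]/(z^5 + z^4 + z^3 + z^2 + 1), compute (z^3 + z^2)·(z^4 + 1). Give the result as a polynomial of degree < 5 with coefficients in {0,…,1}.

Multiply in F_2[z]: (z^3 + z^2)·(z^4 + 1) = z^7 + z^6 + z^3 + z^2.
Reduce using z^5 ≡ z^4 + z^3 + z^2 + 1 (mod z^5 + z^4 + z^3 + z^2 + 1).
Reduced: z^2 + 1.

z^2 + 1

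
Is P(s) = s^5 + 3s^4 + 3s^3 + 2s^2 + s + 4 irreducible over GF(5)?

Check for roots in GF(5): P(0) = 4; P(1) = 4; P(2) = 3; P(3) = 2; P(4) = 4.
No roots, so no linear factors.
Degree-2 irreducible divisors: test the 10 monic irreducibles of degree 2 over GF(5).
None of them divide P (all give nonzero remainder).
No irreducible factor of degree ≤ 2 exists, so P is irreducible over GF(5).

Yes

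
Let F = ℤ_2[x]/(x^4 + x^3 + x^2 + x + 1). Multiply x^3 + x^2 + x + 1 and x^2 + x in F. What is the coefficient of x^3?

0

Multiply in ℤ_2[x]: (x^3 + x^2 + x + 1)·(x^2 + x) = x^5 + x.
Reduce using x^4 ≡ x^3 + x^2 + x + 1 (mod x^4 + x^3 + x^2 + x + 1).
Reduced: x + 1.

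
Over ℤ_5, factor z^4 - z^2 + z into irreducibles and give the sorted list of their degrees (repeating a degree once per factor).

Write h(z) = z^4 - z^2 + z.
Roots in ℤ_5: h(0) = 0 → root; h(1) = 1; h(2) = 4; h(3) = 0 → root; h(4) = 4.
Linear factors from roots: (z), (z + 2).
Complete factorization: h(z) = (z)·(z + 2)·(z^2 - 2z - 2).
Factor degrees with multiplicity: 1 + 1 + 2 = 4.

1, 1, 2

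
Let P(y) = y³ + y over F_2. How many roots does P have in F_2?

2

Evaluate at each of the 2 elements of F_2:
P(0) = 0 → root; P(1) = 0 → root.
Roots: {0, 1}.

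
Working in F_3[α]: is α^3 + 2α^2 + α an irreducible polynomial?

No

Write f(α) = α^3 + 2α^2 + α.
Check for roots in F_3: f(0) = 0 → root; f(1) = 1; f(2) = 0 → root.
f(0) = 0, so (α) divides f(α); f is reducible.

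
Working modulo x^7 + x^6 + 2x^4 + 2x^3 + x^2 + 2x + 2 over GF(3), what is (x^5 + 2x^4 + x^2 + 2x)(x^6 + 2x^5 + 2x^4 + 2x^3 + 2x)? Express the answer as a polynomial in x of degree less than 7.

x^5 + 2x^4 + x^3 + 2x^2 + 1

Multiply in GF(3)[x]: (x^5 + 2x^4 + x^2 + 2x)·(x^6 + 2x^5 + 2x^4 + 2x^3 + 2x) = x^11 + x^10 + x^8 + 2x^7 + 2x^6 + x^5 + x^4 + 2x^3 + x^2.
Reduce using x^7 ≡ 2x^6 + x^4 + x^3 + 2x^2 + x + 1 (mod x^7 + x^6 + 2x^4 + 2x^3 + x^2 + 2x + 2).
Reduced: x^5 + 2x^4 + x^3 + 2x^2 + 1.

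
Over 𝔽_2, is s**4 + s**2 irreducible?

No

Write g(s) = s**4 + s**2.
Check for roots in 𝔽_2: g(0) = 0 → root; g(1) = 0 → root.
g(0) = 0, so (s) divides g(s); g is reducible.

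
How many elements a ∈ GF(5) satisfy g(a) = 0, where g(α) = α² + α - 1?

1

Evaluate at each of the 5 elements of GF(5):
g(0) = 4; g(1) = 1; g(2) = 0 → root; g(3) = 1; g(4) = 4.
Roots: {2}.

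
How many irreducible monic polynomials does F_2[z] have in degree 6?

9

x^(2^6) − x is the product of all monic irreducibles of degree dividing 6; Möbius inversion gives N = (1/6) Σ μ(6/d)·2^d.
Divisors of 6: 1, 2, 3, 6; μ(6/d) for each: 1, -1, -1, 1.
Σ = 2^1 − 2^2 − 2^3 + 2^6 = 54.
N = 54/6 = 9.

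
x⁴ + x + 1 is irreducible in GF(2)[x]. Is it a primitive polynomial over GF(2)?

Write f(x) = x⁴ + x + 1.
|GF(2^4)^×| = 2^4 − 1 = 15. Prime factorization: 15 = 3·5.
f is primitive ⇔ x has order 15 in GF(2)[x]/(f), i.e. x^(15/q) ≠ 1 for each prime q | 15.
x^(5) mod f = x² + x.
x^(3) mod f = x³.
None equal 1, so x has full order 15; f is primitive.

Yes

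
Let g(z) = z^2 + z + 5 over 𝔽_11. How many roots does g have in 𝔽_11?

Evaluate at each of the 11 elements of 𝔽_11:
g(0) = 5; g(1) = 7; g(2) = 0 → root; g(3) = 6; g(4) = 3; g(5) = 2; g(6) = 3; g(7) = 6; g(8) = 0 → root; g(9) = 7; g(10) = 5.
Roots: {2, 8}.

2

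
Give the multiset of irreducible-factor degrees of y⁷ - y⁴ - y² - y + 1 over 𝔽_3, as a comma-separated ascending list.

Write h(y) = y⁷ - y⁴ - y² - y + 1.
Roots in 𝔽_3: h(0) = 1; h(1) = 2; h(2) = 2.
Complete factorization: h(y) = (y⁷ - y⁴ - y² - y + 1).
Factor degrees with multiplicity: 7 = 7.

7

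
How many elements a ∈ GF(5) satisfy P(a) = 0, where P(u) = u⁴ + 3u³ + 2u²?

3

Evaluate at each of the 5 elements of GF(5):
P(0) = 0 → root; P(1) = 1; P(2) = 3; P(3) = 0 → root; P(4) = 0 → root.
Roots: {0, 3, 4}.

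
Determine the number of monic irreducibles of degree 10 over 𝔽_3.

The number of monic irreducibles of degree 10 over GF(3) is (1/10)·Σ_{d∣10} μ(10/d) 3^d.
Divisors of 10: 1, 2, 5, 10; μ(10/d) for each: 1, -1, -1, 1.
Σ = 3^1 − 3^2 − 3^5 + 3^10 = 58800.
N = 58800/10 = 5880.

5880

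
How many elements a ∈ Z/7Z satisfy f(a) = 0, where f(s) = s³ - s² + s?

3

Evaluate at each of the 7 elements of Z/7Z:
f(0) = 0 → root; f(1) = 1; f(2) = 6; f(3) = 0 → root; f(4) = 3; f(5) = 0 → root; f(6) = 4.
Roots: {0, 3, 5}.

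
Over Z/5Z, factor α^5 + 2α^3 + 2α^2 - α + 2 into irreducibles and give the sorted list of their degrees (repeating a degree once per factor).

5

Write f(α) = α^5 + 2α^3 + 2α^2 - α + 2.
Roots in Z/5Z: f(0) = 2; f(1) = 1; f(2) = 1; f(3) = 4; f(4) = 2.
Complete factorization: f(α) = (α^5 + 2α^3 + 2α^2 - α + 2).
Factor degrees with multiplicity: 5 = 5.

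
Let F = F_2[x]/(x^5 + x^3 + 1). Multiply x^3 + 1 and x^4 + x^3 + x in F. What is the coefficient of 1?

1

Multiply in F_2[x]: (x^3 + 1)·(x^4 + x^3 + x) = x^7 + x^6 + x^3 + x.
Reduce using x^5 ≡ x^3 + 1 (mod x^5 + x^3 + 1).
Reduced: x^4 + x^2 + 1.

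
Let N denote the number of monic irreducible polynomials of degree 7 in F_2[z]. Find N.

18

The number of monic irreducibles of degree 7 over GF(2) is (1/7)·Σ_{d∣7} μ(7/d) 2^d.
Divisors of 7: 1, 7; μ(7/d) for each: -1, 1.
Σ = − 2^1 + 2^7 = 126.
N = 126/7 = 18.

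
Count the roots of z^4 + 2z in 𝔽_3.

2

Write g(z) = z^4 + 2z.
Evaluate at each of the 3 elements of 𝔽_3:
g(0) = 0 → root; g(1) = 0 → root; g(2) = 2.
Roots: {0, 1}.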